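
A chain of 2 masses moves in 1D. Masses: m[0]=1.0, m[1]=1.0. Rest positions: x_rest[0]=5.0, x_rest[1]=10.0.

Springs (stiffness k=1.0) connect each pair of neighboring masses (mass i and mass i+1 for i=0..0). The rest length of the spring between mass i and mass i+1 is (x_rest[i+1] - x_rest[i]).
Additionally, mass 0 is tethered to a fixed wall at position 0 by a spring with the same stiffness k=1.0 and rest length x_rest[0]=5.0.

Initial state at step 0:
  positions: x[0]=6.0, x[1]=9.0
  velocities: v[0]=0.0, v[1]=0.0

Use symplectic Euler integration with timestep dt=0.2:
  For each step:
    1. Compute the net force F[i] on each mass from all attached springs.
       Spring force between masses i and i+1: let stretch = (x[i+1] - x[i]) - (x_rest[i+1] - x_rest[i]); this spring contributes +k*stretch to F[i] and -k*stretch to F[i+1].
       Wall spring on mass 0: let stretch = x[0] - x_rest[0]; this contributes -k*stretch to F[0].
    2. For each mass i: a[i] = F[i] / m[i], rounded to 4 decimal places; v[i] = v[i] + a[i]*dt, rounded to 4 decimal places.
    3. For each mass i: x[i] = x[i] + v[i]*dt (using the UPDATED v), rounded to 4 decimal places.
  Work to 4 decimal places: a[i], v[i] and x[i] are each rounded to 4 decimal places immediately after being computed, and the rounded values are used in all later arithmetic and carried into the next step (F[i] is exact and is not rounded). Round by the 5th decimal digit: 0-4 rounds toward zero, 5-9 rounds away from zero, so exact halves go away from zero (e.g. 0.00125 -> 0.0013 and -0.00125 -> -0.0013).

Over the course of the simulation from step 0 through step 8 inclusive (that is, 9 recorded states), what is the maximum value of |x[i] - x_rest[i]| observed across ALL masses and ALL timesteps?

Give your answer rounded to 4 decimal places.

Answer: 1.1874

Derivation:
Step 0: x=[6.0000 9.0000] v=[0.0000 0.0000]
Step 1: x=[5.8800 9.0800] v=[-0.6000 0.4000]
Step 2: x=[5.6528 9.2320] v=[-1.1360 0.7600]
Step 3: x=[5.3427 9.4408] v=[-1.5507 1.0442]
Step 4: x=[4.9828 9.6857] v=[-1.7996 1.2246]
Step 5: x=[4.6117 9.9425] v=[-1.8556 1.2840]
Step 6: x=[4.2693 10.1861] v=[-1.7118 1.2178]
Step 7: x=[3.9928 10.3930] v=[-1.3823 1.0344]
Step 8: x=[3.8126 10.5439] v=[-0.9008 0.7544]
Max displacement = 1.1874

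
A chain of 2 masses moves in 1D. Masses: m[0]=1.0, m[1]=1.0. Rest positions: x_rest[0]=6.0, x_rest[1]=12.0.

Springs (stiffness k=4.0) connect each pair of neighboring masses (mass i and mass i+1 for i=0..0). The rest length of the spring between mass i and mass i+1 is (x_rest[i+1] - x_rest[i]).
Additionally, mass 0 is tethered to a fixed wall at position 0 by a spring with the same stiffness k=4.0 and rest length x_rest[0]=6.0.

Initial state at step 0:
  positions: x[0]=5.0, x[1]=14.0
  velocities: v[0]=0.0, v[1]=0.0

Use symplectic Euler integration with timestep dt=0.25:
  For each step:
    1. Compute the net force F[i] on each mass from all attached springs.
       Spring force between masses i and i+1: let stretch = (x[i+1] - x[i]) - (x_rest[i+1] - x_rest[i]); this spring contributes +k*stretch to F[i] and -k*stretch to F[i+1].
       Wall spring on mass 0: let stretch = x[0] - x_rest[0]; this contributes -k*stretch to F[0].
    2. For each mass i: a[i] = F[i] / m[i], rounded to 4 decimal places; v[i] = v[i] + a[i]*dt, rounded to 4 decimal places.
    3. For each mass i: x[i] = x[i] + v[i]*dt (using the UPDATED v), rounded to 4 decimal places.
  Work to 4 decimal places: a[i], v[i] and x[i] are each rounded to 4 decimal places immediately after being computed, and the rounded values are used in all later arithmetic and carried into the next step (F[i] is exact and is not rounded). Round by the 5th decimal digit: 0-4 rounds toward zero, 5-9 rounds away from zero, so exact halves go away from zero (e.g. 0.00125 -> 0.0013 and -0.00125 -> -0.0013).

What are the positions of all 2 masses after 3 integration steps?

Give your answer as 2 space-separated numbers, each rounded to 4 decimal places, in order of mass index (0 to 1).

Answer: 8.0156 11.4063

Derivation:
Step 0: x=[5.0000 14.0000] v=[0.0000 0.0000]
Step 1: x=[6.0000 13.2500] v=[4.0000 -3.0000]
Step 2: x=[7.3125 12.1875] v=[5.2500 -4.2500]
Step 3: x=[8.0156 11.4063] v=[2.8125 -3.1250]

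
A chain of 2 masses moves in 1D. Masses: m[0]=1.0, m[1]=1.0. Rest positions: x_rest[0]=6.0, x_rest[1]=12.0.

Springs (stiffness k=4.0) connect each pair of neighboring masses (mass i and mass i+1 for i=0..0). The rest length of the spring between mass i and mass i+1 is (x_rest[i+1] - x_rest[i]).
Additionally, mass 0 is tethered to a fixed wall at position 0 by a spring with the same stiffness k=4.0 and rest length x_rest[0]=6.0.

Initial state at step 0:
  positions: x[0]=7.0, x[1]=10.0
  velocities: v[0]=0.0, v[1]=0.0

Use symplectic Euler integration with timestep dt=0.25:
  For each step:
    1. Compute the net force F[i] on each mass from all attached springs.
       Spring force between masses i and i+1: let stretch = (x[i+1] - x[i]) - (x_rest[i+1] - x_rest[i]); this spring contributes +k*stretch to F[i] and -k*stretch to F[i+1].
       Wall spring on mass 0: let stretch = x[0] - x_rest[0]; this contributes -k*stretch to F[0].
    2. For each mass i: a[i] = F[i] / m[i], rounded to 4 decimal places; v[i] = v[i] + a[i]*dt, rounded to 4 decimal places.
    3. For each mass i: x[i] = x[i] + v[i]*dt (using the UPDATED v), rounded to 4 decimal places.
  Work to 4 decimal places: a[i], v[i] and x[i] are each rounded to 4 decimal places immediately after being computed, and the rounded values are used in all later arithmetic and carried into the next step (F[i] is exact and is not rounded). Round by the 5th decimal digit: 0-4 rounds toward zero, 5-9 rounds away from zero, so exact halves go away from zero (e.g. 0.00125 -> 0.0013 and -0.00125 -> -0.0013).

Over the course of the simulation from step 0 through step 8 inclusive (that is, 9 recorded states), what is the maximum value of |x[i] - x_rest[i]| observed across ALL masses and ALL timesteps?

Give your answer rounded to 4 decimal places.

Answer: 2.1973

Derivation:
Step 0: x=[7.0000 10.0000] v=[0.0000 0.0000]
Step 1: x=[6.0000 10.7500] v=[-4.0000 3.0000]
Step 2: x=[4.6875 11.8125] v=[-5.2500 4.2500]
Step 3: x=[3.9844 12.5938] v=[-2.8125 3.1250]
Step 4: x=[4.4375 12.7227] v=[1.8125 0.5156]
Step 5: x=[5.8526 12.2803] v=[5.6602 -1.7696]
Step 6: x=[7.4114 11.7310] v=[6.2353 -2.1973]
Step 7: x=[8.1973 11.6018] v=[3.1435 -0.5169]
Step 8: x=[7.7850 12.1215] v=[-1.6493 2.0786]
Max displacement = 2.1973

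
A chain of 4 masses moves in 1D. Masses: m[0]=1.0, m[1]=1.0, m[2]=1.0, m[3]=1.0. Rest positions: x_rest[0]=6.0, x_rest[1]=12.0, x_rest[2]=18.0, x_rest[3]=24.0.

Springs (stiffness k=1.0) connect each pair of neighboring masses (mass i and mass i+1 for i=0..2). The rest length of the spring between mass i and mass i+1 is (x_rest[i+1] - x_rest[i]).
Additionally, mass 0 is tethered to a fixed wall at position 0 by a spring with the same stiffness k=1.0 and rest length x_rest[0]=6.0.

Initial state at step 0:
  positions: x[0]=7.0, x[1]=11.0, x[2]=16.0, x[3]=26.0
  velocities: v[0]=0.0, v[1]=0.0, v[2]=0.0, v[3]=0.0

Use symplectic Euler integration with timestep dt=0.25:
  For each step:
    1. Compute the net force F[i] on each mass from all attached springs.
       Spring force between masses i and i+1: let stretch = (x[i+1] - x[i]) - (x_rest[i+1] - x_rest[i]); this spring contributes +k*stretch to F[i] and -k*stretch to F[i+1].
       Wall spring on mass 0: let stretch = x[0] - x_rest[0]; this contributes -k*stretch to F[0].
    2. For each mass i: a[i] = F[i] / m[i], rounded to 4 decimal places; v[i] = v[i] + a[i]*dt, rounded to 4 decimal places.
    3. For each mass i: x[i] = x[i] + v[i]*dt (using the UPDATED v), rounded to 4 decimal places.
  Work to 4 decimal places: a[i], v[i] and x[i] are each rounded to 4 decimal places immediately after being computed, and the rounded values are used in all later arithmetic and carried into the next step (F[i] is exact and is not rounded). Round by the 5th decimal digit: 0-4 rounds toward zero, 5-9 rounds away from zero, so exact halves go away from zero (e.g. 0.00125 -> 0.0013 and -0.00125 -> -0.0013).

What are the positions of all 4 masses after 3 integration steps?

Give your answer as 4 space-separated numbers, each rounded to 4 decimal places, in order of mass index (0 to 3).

Answer: 6.0084 11.3736 17.6296 24.6705

Derivation:
Step 0: x=[7.0000 11.0000 16.0000 26.0000] v=[0.0000 0.0000 0.0000 0.0000]
Step 1: x=[6.8125 11.0625 16.3125 25.7500] v=[-0.7500 0.2500 1.2500 -1.0000]
Step 2: x=[6.4649 11.1875 16.8867 25.2852] v=[-1.3906 0.5000 2.2969 -1.8594]
Step 3: x=[6.0084 11.3736 17.6296 24.6705] v=[-1.8262 0.7442 2.9717 -2.4590]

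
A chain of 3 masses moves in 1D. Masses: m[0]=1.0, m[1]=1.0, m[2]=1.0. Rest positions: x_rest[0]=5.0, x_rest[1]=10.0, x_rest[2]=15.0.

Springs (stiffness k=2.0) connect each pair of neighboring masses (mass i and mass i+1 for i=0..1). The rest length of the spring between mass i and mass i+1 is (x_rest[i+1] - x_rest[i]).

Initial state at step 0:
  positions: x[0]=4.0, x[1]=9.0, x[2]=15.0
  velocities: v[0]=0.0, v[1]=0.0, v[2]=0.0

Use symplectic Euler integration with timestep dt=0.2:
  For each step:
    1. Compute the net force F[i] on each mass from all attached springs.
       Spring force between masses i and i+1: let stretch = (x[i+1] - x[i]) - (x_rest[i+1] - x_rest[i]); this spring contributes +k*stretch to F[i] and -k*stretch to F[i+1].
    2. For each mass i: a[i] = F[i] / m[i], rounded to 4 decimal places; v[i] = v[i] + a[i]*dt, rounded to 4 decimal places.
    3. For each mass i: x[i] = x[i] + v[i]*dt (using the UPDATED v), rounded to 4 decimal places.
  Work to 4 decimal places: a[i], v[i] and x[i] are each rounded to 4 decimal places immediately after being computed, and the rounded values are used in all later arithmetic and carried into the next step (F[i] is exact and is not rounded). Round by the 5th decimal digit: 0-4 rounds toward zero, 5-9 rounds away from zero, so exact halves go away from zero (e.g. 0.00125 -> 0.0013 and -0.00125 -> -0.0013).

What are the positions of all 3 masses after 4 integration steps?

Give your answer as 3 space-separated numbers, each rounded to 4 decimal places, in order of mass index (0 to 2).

Answer: 4.0822 9.5431 14.3746

Derivation:
Step 0: x=[4.0000 9.0000 15.0000] v=[0.0000 0.0000 0.0000]
Step 1: x=[4.0000 9.0800 14.9200] v=[0.0000 0.4000 -0.4000]
Step 2: x=[4.0064 9.2208 14.7728] v=[0.0320 0.7040 -0.7360]
Step 3: x=[4.0300 9.3886 14.5814] v=[0.1178 0.8390 -0.9568]
Step 4: x=[4.0822 9.5431 14.3746] v=[0.2612 0.7727 -1.0339]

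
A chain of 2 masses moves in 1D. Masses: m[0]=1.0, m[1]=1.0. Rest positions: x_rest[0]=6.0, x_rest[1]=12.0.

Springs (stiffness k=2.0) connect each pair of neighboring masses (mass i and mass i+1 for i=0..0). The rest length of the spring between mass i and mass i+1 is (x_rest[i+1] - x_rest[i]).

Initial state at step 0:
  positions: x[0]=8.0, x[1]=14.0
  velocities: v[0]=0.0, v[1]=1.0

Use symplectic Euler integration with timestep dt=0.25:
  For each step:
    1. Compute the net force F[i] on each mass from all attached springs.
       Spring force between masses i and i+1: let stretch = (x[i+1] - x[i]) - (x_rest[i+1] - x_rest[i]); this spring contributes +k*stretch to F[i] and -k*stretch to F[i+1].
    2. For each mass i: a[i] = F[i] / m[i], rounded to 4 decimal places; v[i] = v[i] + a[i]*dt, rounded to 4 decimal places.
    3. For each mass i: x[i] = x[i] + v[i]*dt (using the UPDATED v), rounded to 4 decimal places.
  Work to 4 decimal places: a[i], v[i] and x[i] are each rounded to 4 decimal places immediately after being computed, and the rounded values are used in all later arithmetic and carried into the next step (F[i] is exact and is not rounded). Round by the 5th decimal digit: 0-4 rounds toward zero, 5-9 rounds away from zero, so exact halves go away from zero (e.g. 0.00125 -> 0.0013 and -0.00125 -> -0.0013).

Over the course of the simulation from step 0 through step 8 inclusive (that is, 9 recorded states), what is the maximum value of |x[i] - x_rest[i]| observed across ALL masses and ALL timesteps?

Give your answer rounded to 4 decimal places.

Step 0: x=[8.0000 14.0000] v=[0.0000 1.0000]
Step 1: x=[8.0000 14.2500] v=[0.0000 1.0000]
Step 2: x=[8.0313 14.4688] v=[0.1250 0.8750]
Step 3: x=[8.1173 14.6329] v=[0.3438 0.6563]
Step 4: x=[8.2677 14.7325] v=[0.6016 0.3985]
Step 5: x=[8.4762 14.7740] v=[0.8340 0.1661]
Step 6: x=[8.7219 14.7783] v=[0.9829 0.0172]
Step 7: x=[8.9747 14.7756] v=[1.0111 -0.0110]
Step 8: x=[9.2026 14.7978] v=[0.9116 0.0886]
Max displacement = 3.2026

Answer: 3.2026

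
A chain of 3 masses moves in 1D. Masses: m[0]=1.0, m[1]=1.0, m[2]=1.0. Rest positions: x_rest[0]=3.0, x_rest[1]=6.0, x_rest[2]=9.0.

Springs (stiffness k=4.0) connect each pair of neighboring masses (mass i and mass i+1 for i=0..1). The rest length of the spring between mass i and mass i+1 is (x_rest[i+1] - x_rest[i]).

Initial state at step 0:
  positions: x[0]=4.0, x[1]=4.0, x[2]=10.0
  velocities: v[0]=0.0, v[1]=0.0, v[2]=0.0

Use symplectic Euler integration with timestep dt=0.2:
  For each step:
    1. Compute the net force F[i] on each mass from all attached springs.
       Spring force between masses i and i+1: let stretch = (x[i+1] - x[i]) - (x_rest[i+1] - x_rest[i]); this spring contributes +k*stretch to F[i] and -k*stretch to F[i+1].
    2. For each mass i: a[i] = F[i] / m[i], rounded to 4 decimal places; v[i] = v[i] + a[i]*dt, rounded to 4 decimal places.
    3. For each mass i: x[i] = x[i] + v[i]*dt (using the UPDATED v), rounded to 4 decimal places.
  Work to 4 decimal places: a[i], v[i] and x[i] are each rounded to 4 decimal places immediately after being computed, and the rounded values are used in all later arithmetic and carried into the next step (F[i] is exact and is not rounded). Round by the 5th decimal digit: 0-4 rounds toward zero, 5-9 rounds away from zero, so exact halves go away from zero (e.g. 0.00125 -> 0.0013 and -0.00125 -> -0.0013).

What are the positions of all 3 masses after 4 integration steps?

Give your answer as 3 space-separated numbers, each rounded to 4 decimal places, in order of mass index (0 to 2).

Step 0: x=[4.0000 4.0000 10.0000] v=[0.0000 0.0000 0.0000]
Step 1: x=[3.5200 4.9600 9.5200] v=[-2.4000 4.8000 -2.4000]
Step 2: x=[2.7904 6.4192 8.7904] v=[-3.6480 7.2960 -3.6480]
Step 3: x=[2.1614 7.6772 8.1614] v=[-3.1450 6.2899 -3.1450]
Step 4: x=[1.9349 8.1301 7.9349] v=[-1.1324 2.2646 -1.1324]

Answer: 1.9349 8.1301 7.9349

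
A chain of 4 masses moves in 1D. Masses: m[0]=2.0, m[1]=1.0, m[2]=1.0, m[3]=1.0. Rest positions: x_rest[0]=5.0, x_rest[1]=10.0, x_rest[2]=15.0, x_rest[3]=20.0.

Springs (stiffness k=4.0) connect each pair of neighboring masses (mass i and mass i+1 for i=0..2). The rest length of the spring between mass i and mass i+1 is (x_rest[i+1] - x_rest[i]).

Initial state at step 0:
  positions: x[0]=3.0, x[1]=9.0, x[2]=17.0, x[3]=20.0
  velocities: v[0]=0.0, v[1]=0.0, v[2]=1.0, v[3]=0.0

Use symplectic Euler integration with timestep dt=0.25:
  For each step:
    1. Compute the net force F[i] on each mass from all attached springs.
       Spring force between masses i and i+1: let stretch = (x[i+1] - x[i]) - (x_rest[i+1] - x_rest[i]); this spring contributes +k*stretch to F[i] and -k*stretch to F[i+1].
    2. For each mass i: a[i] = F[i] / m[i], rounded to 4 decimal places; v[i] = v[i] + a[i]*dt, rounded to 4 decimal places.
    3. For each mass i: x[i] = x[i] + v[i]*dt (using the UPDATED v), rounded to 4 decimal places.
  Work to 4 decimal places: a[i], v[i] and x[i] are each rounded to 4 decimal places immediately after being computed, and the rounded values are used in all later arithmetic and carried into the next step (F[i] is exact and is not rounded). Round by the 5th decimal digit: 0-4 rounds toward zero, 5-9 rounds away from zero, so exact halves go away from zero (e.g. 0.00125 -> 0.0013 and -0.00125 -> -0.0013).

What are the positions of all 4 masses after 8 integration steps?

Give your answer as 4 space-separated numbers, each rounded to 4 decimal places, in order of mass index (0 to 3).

Answer: 5.6905 10.6448 14.2269 17.7482

Derivation:
Step 0: x=[3.0000 9.0000 17.0000 20.0000] v=[0.0000 0.0000 1.0000 0.0000]
Step 1: x=[3.1250 9.5000 16.0000 20.5000] v=[0.5000 2.0000 -4.0000 2.0000]
Step 2: x=[3.4219 10.0313 14.5000 21.1250] v=[1.1875 2.1250 -6.0000 2.5000]
Step 3: x=[3.9200 10.0274 13.5391 21.3438] v=[1.9922 -0.0157 -3.8437 0.8750]
Step 4: x=[4.5565 9.3746 13.6514 20.8614] v=[2.5459 -2.6114 0.4493 -1.9297]
Step 5: x=[5.1703 8.5864 14.4970 19.8265] v=[2.4550 -3.1527 3.3825 -4.1397]
Step 6: x=[5.5861 8.4219 15.1974 18.7092] v=[1.6631 -0.6582 2.8014 -4.4692]
Step 7: x=[5.7314 9.2423 15.0818 17.9640] v=[0.5810 3.2815 -0.4623 -2.9810]
Step 8: x=[5.6905 10.6448 14.2269 17.7482] v=[-0.1636 5.6101 -3.4196 -0.8632]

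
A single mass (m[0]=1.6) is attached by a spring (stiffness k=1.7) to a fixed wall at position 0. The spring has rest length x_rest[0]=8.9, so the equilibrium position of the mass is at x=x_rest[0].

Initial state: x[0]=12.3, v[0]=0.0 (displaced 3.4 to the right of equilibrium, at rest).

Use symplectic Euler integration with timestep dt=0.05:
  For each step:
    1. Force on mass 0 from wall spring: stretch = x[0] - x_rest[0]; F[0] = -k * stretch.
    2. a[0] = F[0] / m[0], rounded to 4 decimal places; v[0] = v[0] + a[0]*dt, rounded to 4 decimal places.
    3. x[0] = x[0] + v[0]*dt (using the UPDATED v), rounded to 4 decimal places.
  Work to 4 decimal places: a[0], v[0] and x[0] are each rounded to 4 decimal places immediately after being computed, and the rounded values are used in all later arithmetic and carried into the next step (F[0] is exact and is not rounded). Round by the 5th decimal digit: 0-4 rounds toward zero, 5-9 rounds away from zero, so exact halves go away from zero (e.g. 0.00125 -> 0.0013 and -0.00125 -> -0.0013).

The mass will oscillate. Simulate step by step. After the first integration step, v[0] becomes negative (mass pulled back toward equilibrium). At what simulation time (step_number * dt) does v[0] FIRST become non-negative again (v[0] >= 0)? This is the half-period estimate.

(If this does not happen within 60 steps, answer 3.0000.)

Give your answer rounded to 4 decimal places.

Step 0: x=[12.3000] v=[0.0000]
Step 1: x=[12.2910] v=[-0.1806]
Step 2: x=[12.2730] v=[-0.3607]
Step 3: x=[12.2460] v=[-0.5399]
Step 4: x=[12.2101] v=[-0.7177]
Step 5: x=[12.1654] v=[-0.8936]
Step 6: x=[12.1120] v=[-1.0671]
Step 7: x=[12.0501] v=[-1.2377]
Step 8: x=[11.9798] v=[-1.4051]
Step 9: x=[11.9014] v=[-1.5687]
Step 10: x=[11.8150] v=[-1.7282]
Step 11: x=[11.7208] v=[-1.8831]
Step 12: x=[11.6192] v=[-2.0330]
Step 13: x=[11.5103] v=[-2.1775]
Step 14: x=[11.3945] v=[-2.3162]
Step 15: x=[11.2721] v=[-2.4487]
Step 16: x=[11.1434] v=[-2.5747]
Step 17: x=[11.0087] v=[-2.6939]
Step 18: x=[10.8684] v=[-2.8059]
Step 19: x=[10.7229] v=[-2.9105]
Step 20: x=[10.5725] v=[-3.0073]
Step 21: x=[10.4177] v=[-3.0962]
Step 22: x=[10.2589] v=[-3.1768]
Step 23: x=[10.0965] v=[-3.2490]
Step 24: x=[9.9309] v=[-3.3126]
Step 25: x=[9.7625] v=[-3.3674]
Step 26: x=[9.5918] v=[-3.4132]
Step 27: x=[9.4193] v=[-3.4500]
Step 28: x=[9.2454] v=[-3.4776]
Step 29: x=[9.0706] v=[-3.4960]
Step 30: x=[8.8953] v=[-3.5051]
Step 31: x=[8.7201] v=[-3.5049]
Step 32: x=[8.5453] v=[-3.4953]
Step 33: x=[8.3715] v=[-3.4765]
Step 34: x=[8.1991] v=[-3.4484]
Step 35: x=[8.0285] v=[-3.4112]
Step 36: x=[7.8603] v=[-3.3649]
Step 37: x=[7.6948] v=[-3.3097]
Step 38: x=[7.5325] v=[-3.2457]
Step 39: x=[7.3738] v=[-3.1731]
Step 40: x=[7.2192] v=[-3.0920]
Step 41: x=[7.0691] v=[-3.0027]
Step 42: x=[6.9238] v=[-2.9054]
Step 43: x=[6.7838] v=[-2.8004]
Step 44: x=[6.6494] v=[-2.6880]
Step 45: x=[6.5210] v=[-2.5684]
Step 46: x=[6.3989] v=[-2.4420]
Step 47: x=[6.2834] v=[-2.3091]
Step 48: x=[6.1749] v=[-2.1701]
Step 49: x=[6.0736] v=[-2.0253]
Step 50: x=[5.9798] v=[-1.8751]
Step 51: x=[5.8938] v=[-1.7200]
Step 52: x=[5.8158] v=[-1.5603]
Step 53: x=[5.7460] v=[-1.3965]
Step 54: x=[5.6846] v=[-1.2289]
Step 55: x=[5.6317] v=[-1.0581]
Step 56: x=[5.5875] v=[-0.8845]
Step 57: x=[5.5521] v=[-0.7085]
Step 58: x=[5.5256] v=[-0.5306]
Step 59: x=[5.5080] v=[-0.3513]
Step 60: x=[5.4994] v=[-0.1711]
v[0] did not become non-negative within 60 steps; using fallback time=3.0000

Answer: 3.0000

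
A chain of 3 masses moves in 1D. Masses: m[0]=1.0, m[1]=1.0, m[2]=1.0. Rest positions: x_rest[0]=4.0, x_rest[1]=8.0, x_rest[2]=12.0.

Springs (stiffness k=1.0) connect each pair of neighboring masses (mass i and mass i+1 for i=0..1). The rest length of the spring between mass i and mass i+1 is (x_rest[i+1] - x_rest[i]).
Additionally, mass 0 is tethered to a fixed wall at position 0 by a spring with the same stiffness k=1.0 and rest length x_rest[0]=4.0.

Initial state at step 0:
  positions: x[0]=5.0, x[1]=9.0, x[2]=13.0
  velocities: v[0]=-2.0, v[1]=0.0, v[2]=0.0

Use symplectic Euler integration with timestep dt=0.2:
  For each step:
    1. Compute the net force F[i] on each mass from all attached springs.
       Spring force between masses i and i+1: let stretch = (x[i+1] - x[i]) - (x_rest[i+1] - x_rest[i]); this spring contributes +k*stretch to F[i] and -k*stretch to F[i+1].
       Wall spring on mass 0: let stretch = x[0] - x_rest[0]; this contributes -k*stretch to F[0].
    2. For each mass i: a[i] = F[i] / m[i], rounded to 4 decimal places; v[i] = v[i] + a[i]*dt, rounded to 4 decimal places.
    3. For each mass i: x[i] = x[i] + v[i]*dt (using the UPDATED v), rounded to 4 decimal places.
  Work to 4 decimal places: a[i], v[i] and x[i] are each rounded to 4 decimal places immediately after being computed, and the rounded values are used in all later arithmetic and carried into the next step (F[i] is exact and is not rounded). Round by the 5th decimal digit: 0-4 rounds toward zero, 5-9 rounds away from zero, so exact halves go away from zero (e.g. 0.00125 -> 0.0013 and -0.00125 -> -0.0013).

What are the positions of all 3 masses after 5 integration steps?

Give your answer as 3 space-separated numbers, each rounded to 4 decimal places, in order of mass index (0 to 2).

Answer: 3.0790 8.6817 12.9859

Derivation:
Step 0: x=[5.0000 9.0000 13.0000] v=[-2.0000 0.0000 0.0000]
Step 1: x=[4.5600 9.0000 13.0000] v=[-2.2000 0.0000 0.0000]
Step 2: x=[4.1152 8.9824 13.0000] v=[-2.2240 -0.0880 0.0000]
Step 3: x=[3.7005 8.9308 12.9993] v=[-2.0736 -0.2579 -0.0035]
Step 4: x=[3.3470 8.8327 12.9959] v=[-1.7676 -0.4903 -0.0172]
Step 5: x=[3.0790 8.6817 12.9859] v=[-1.3399 -0.7548 -0.0498]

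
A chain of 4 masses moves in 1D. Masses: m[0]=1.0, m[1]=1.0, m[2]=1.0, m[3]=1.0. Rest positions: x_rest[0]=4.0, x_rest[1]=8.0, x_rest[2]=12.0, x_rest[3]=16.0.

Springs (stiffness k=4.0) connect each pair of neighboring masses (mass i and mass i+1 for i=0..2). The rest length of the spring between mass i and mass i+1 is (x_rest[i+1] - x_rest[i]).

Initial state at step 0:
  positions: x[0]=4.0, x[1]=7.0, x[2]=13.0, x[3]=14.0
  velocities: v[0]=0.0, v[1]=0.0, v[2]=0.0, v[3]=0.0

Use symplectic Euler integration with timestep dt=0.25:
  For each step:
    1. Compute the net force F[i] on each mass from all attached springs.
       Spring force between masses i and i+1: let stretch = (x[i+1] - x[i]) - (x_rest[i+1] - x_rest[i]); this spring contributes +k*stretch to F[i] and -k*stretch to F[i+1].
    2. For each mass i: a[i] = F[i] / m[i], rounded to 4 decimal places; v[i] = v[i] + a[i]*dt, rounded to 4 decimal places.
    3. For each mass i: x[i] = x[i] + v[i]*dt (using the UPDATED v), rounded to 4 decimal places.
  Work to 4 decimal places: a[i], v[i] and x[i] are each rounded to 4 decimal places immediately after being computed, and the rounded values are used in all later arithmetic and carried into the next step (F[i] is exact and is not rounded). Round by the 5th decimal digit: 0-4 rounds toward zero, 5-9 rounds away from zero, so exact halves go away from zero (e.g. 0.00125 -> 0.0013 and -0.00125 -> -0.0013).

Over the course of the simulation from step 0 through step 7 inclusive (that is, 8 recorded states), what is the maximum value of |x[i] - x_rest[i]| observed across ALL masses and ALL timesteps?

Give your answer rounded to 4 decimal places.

Step 0: x=[4.0000 7.0000 13.0000 14.0000] v=[0.0000 0.0000 0.0000 0.0000]
Step 1: x=[3.7500 7.7500 11.7500 14.7500] v=[-1.0000 3.0000 -5.0000 3.0000]
Step 2: x=[3.5000 8.5000 10.2500 15.7500] v=[-1.0000 3.0000 -6.0000 4.0000]
Step 3: x=[3.5000 8.4375 9.6875 16.3750] v=[0.0000 -0.2500 -2.2500 2.5000]
Step 4: x=[3.7344 7.4531 10.4844 16.3281] v=[0.9375 -3.9375 3.1875 -0.1875]
Step 5: x=[3.8985 6.2969 11.9844 15.8203] v=[0.6562 -4.6249 5.9999 -2.0312]
Step 6: x=[3.6622 5.9630 13.0215 15.3535] v=[-0.9454 -1.3358 4.1483 -1.8671]
Step 7: x=[3.0011 6.8185 12.8770 15.3037] v=[-2.6446 3.4219 -0.5782 -0.1991]
Max displacement = 2.3125

Answer: 2.3125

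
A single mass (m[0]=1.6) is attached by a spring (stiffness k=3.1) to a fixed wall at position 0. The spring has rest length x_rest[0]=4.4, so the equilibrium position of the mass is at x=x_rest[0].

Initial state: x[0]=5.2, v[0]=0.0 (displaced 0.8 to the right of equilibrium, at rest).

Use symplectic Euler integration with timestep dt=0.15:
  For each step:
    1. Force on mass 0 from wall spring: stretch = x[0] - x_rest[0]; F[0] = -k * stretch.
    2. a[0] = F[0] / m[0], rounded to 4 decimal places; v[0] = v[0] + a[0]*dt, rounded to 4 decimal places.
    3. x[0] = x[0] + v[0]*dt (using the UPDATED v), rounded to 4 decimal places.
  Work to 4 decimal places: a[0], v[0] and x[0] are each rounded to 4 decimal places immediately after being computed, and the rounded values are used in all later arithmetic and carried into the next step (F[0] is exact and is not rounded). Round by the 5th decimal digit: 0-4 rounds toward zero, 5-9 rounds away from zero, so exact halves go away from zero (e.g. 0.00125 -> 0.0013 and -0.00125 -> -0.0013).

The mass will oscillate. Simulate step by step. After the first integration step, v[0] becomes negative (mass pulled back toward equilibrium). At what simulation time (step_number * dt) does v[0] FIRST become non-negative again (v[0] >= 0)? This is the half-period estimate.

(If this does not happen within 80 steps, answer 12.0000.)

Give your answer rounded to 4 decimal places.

Answer: 2.4000

Derivation:
Step 0: x=[5.2000] v=[0.0000]
Step 1: x=[5.1651] v=[-0.2325]
Step 2: x=[5.0969] v=[-0.4549]
Step 3: x=[4.9983] v=[-0.6574]
Step 4: x=[4.8736] v=[-0.8313]
Step 5: x=[4.7283] v=[-0.9689]
Step 6: x=[4.5687] v=[-1.0643]
Step 7: x=[4.4017] v=[-1.1133]
Step 8: x=[4.2346] v=[-1.1138]
Step 9: x=[4.0747] v=[-1.0657]
Step 10: x=[3.9290] v=[-0.9712]
Step 11: x=[3.8039] v=[-0.8343]
Step 12: x=[3.7047] v=[-0.6611]
Step 13: x=[3.6359] v=[-0.4590]
Step 14: x=[3.6004] v=[-0.2369]
Step 15: x=[3.5997] v=[-0.0045]
Step 16: x=[3.6339] v=[0.2281]
First v>=0 after going negative at step 16, time=2.4000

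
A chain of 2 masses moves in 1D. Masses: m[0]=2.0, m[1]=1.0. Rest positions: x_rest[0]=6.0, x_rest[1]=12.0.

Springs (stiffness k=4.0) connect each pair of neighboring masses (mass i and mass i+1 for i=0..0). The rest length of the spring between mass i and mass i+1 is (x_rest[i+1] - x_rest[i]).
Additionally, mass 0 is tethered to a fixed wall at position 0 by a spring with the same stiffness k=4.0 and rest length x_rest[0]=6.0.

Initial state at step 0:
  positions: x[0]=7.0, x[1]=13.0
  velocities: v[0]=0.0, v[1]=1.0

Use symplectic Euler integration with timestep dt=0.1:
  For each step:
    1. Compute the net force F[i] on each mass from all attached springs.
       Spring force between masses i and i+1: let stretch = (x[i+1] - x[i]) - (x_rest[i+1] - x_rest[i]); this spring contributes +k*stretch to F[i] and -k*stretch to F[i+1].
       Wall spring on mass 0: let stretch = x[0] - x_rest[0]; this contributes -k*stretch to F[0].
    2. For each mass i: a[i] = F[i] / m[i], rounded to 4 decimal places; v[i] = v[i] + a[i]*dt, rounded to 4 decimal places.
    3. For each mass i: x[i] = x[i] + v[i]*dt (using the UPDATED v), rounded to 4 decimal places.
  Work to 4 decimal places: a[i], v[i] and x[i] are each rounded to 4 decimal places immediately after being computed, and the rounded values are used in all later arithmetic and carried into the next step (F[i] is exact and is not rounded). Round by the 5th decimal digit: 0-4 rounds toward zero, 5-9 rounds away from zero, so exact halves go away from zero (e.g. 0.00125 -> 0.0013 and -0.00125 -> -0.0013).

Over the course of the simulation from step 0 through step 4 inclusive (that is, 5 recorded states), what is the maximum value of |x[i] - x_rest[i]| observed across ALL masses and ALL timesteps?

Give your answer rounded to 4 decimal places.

Step 0: x=[7.0000 13.0000] v=[0.0000 1.0000]
Step 1: x=[6.9800 13.1000] v=[-0.2000 1.0000]
Step 2: x=[6.9428 13.1952] v=[-0.3720 0.9520]
Step 3: x=[6.8918 13.2803] v=[-0.5101 0.8510]
Step 4: x=[6.8307 13.3499] v=[-0.6108 0.6956]
Max displacement = 1.3499

Answer: 1.3499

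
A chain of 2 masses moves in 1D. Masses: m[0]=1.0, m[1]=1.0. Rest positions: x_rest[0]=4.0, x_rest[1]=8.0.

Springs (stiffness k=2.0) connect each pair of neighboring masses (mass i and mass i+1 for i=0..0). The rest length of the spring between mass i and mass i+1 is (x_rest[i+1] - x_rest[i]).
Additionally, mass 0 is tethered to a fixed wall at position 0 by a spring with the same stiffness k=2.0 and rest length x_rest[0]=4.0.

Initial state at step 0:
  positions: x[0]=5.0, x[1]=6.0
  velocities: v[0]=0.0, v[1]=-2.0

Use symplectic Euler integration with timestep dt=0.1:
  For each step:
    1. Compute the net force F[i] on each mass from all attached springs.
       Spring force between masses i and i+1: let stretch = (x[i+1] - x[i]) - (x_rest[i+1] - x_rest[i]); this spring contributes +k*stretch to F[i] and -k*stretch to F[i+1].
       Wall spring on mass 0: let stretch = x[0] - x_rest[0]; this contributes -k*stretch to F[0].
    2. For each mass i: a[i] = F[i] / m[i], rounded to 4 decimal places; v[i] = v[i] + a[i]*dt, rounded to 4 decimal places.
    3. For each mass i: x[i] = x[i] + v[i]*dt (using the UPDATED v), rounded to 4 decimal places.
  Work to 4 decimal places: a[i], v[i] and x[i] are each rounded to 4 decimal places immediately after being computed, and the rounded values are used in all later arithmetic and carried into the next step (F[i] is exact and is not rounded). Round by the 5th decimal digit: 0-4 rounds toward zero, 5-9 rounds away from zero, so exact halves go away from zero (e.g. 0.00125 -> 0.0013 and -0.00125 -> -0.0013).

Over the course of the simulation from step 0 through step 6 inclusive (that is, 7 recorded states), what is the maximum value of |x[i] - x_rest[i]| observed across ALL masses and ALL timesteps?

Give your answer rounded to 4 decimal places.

Answer: 2.2380

Derivation:
Step 0: x=[5.0000 6.0000] v=[0.0000 -2.0000]
Step 1: x=[4.9200 5.8600] v=[-0.8000 -1.4000]
Step 2: x=[4.7604 5.7812] v=[-1.5960 -0.7880]
Step 3: x=[4.5260 5.7620] v=[-2.3439 -0.1922]
Step 4: x=[4.2258 5.7981] v=[-3.0019 0.3606]
Step 5: x=[3.8725 5.8827] v=[-3.5326 0.8461]
Step 6: x=[3.4820 6.0071] v=[-3.9051 1.2441]
Max displacement = 2.2380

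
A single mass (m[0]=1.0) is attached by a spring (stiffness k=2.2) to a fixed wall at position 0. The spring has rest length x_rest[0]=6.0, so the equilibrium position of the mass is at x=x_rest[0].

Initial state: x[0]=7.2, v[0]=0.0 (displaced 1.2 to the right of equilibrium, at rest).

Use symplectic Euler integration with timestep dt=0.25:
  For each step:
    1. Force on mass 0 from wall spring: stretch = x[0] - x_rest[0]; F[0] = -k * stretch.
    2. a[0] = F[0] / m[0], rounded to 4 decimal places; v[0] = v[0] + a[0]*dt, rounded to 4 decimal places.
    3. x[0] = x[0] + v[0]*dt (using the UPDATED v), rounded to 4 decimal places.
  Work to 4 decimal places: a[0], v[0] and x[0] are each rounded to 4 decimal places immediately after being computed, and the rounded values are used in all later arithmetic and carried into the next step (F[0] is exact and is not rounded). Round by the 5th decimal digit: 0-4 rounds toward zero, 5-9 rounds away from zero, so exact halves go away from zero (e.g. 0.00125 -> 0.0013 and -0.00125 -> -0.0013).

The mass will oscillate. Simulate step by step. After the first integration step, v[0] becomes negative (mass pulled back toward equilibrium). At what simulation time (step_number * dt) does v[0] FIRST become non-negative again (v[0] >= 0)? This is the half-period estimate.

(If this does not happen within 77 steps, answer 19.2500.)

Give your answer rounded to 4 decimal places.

Answer: 2.2500

Derivation:
Step 0: x=[7.2000] v=[0.0000]
Step 1: x=[7.0350] v=[-0.6600]
Step 2: x=[6.7277] v=[-1.2293]
Step 3: x=[6.3203] v=[-1.6295]
Step 4: x=[5.8689] v=[-1.8057]
Step 5: x=[5.4355] v=[-1.7336]
Step 6: x=[5.0797] v=[-1.4231]
Step 7: x=[4.8505] v=[-0.9169]
Step 8: x=[4.7793] v=[-0.2847]
Step 9: x=[4.8760] v=[0.3867]
First v>=0 after going negative at step 9, time=2.2500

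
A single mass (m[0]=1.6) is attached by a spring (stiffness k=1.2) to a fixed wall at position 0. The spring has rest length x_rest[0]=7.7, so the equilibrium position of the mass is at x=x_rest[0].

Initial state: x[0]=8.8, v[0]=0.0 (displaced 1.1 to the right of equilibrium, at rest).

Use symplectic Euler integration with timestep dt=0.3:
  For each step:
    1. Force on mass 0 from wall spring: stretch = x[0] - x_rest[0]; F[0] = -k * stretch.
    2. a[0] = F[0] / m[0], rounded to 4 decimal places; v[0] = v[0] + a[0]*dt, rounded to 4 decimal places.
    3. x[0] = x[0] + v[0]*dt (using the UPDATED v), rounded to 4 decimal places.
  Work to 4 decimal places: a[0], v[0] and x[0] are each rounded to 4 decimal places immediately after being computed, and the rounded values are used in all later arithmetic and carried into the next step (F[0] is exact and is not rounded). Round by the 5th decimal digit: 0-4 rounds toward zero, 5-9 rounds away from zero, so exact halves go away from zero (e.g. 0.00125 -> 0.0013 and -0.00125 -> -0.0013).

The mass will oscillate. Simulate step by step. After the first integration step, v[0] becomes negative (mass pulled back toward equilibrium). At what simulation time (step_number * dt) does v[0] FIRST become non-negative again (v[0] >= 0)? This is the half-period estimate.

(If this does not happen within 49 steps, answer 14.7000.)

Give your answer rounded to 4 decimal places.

Answer: 3.9000

Derivation:
Step 0: x=[8.8000] v=[0.0000]
Step 1: x=[8.7258] v=[-0.2475]
Step 2: x=[8.5823] v=[-0.4783]
Step 3: x=[8.3793] v=[-0.6768]
Step 4: x=[8.1304] v=[-0.8297]
Step 5: x=[7.8525] v=[-0.9265]
Step 6: x=[7.5643] v=[-0.9608]
Step 7: x=[7.2852] v=[-0.9303]
Step 8: x=[7.0341] v=[-0.8370]
Step 9: x=[6.8279] v=[-0.6872]
Step 10: x=[6.6806] v=[-0.4910]
Step 11: x=[6.6021] v=[-0.2616]
Step 12: x=[6.5977] v=[-0.0146]
Step 13: x=[6.6677] v=[0.2334]
First v>=0 after going negative at step 13, time=3.9000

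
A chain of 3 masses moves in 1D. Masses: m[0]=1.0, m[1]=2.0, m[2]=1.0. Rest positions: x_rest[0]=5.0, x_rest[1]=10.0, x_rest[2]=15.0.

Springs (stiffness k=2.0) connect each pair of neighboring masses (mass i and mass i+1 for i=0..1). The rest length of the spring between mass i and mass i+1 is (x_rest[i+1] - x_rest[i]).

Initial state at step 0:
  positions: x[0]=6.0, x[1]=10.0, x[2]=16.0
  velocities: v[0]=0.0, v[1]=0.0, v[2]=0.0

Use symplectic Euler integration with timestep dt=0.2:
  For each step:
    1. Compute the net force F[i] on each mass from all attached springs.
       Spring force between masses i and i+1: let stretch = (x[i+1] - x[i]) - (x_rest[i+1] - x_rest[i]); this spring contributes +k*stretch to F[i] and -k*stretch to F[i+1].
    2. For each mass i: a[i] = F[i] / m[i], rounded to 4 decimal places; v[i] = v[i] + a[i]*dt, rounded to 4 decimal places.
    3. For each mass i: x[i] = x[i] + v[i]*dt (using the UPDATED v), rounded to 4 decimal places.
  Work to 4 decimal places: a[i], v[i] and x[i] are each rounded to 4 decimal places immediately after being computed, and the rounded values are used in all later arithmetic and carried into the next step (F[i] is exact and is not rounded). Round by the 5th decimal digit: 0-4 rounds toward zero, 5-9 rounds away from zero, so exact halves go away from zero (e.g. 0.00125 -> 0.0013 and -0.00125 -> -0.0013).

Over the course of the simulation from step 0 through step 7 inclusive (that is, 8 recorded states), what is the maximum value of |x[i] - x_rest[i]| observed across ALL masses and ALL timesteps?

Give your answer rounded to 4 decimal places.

Step 0: x=[6.0000 10.0000 16.0000] v=[0.0000 0.0000 0.0000]
Step 1: x=[5.9200 10.0800 15.9200] v=[-0.4000 0.4000 -0.4000]
Step 2: x=[5.7728 10.2272 15.7728] v=[-0.7360 0.7360 -0.7360]
Step 3: x=[5.5820 10.4180 15.5820] v=[-0.9542 0.9542 -0.9542]
Step 4: x=[5.3780 10.6220 15.3780] v=[-1.0198 1.0198 -1.0198]
Step 5: x=[5.1936 10.8064 15.1936] v=[-0.9222 0.9222 -0.9222]
Step 6: x=[5.0582 10.9418 15.0582] v=[-0.6771 0.6771 -0.6771]
Step 7: x=[4.9935 11.0065 14.9935] v=[-0.3237 0.3237 -0.3237]
Max displacement = 1.0065

Answer: 1.0065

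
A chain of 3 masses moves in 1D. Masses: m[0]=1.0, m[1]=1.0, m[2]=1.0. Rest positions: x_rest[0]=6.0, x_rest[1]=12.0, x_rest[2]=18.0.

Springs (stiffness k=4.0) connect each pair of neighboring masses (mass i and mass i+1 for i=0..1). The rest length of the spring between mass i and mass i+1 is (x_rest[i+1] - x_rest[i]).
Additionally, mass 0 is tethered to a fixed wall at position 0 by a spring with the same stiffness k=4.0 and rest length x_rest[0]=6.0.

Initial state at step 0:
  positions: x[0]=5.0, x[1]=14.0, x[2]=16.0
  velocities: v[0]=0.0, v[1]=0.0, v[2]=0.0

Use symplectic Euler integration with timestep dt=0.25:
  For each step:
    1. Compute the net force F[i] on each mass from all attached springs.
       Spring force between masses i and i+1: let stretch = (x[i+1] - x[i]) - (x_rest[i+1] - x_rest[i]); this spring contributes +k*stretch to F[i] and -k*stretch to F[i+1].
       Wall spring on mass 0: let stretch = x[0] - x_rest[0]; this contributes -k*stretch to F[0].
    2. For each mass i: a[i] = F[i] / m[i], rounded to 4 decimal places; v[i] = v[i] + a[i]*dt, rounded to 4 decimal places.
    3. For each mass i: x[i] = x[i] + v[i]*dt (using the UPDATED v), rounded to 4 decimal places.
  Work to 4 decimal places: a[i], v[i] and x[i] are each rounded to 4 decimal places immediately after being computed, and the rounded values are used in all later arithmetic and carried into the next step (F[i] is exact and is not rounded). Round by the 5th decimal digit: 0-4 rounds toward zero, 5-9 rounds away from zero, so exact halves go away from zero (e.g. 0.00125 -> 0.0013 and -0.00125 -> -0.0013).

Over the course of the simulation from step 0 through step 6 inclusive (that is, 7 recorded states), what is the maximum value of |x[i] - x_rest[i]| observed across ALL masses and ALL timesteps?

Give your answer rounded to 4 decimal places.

Answer: 2.7187

Derivation:
Step 0: x=[5.0000 14.0000 16.0000] v=[0.0000 0.0000 0.0000]
Step 1: x=[6.0000 12.2500 17.0000] v=[4.0000 -7.0000 4.0000]
Step 2: x=[7.0625 10.1250 18.3125] v=[4.2500 -8.5000 5.2500]
Step 3: x=[7.1250 9.2813 19.0781] v=[0.2500 -3.3750 3.0625]
Step 4: x=[5.9453 10.3477 18.8945] v=[-4.7187 4.2655 -0.7343]
Step 5: x=[4.3799 12.4502 18.0742] v=[-6.2616 8.4099 -3.2811]
Step 6: x=[3.7371 13.9411 17.3479] v=[-2.5712 5.9636 -2.9051]
Max displacement = 2.7187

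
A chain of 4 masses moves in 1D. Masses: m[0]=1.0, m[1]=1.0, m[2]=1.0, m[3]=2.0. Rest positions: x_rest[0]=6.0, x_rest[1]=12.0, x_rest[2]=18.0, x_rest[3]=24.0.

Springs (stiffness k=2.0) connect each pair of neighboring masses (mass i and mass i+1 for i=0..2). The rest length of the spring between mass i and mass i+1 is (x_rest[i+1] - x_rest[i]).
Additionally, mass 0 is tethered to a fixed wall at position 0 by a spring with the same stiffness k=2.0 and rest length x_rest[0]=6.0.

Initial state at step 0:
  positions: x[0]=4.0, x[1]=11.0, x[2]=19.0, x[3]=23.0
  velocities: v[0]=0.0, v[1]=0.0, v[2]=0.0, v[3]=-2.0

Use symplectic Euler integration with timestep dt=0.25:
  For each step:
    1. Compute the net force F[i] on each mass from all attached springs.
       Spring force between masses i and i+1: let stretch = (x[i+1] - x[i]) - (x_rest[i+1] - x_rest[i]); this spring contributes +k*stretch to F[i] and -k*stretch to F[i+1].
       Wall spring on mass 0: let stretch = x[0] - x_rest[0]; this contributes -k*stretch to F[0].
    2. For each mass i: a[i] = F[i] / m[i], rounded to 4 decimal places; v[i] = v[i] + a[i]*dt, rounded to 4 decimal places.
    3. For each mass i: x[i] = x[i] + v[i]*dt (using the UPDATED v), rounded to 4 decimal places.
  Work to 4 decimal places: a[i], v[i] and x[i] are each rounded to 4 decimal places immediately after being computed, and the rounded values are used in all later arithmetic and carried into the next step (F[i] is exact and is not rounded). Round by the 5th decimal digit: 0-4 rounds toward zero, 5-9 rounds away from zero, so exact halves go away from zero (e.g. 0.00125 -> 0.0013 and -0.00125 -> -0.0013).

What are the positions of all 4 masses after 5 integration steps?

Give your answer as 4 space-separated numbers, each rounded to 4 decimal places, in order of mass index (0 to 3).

Step 0: x=[4.0000 11.0000 19.0000 23.0000] v=[0.0000 0.0000 0.0000 -2.0000]
Step 1: x=[4.3750 11.1250 18.5000 22.6250] v=[1.5000 0.5000 -2.0000 -1.5000]
Step 2: x=[5.0469 11.3281 17.5938 22.3672] v=[2.6875 0.8125 -3.6250 -1.0313]
Step 3: x=[5.8731 11.5293 16.5010 22.1860] v=[3.3047 0.8048 -4.3712 -0.7247]
Step 4: x=[6.6722 11.6450 15.4974 22.0245] v=[3.1963 0.4626 -4.0146 -0.6460]
Step 5: x=[7.2589 11.6206 14.8281 21.8301] v=[2.3466 -0.0976 -2.6773 -0.7778]

Answer: 7.2589 11.6206 14.8281 21.8301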